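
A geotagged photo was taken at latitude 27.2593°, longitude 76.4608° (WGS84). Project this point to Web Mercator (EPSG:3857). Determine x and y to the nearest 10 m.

x 8511580 m, y 3155910 m

Web Mercator is spherical with R = a = 6378137 m.
x = R·λ = 6378137 × 1.334492709 = 8511577.322 m.
y = R·ln tan(π/4 + φ/2) = 6378137 × 0.494800500 = 3155905.378 m.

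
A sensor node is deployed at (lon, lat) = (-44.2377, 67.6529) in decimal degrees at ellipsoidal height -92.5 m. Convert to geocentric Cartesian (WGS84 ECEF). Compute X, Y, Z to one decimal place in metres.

X 1742419.3 m, Y -1696660.8 m, Z 5876396.6 m

WGS84: a = 6378137 m, e² = 0.006694380; N(φ) = a/√(1−e²sin²φ) = 6396478.362 m.
X = (N+h)·cosφ·cosλ = 1742419.254 m; Y = (N+h)·cosφ·sinλ = -1696660.815 m; Z = (N(1−e²)+h)·sinφ = 5876396.593 m.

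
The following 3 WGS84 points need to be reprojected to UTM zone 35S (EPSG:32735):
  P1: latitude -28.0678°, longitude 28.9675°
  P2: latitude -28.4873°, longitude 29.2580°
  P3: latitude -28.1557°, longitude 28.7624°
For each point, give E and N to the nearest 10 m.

P1: E 693350 m, N 6893720 m; P2: E 721040 m, N 6846740 m; P3: E 673050 m, N 6884290 m

UTM zone 35S: λ₀ = 27°, k₀ = 0.9996.
P1 (-28.0678°, 28.9675°) → (693349.676, 6893724.646) m.
P2 (-28.4873°, 29.2580°) → (721036.922, 6846736.891) m.
P3 (-28.1557°, 28.7624°) → (673049.152, 6884293.626) m.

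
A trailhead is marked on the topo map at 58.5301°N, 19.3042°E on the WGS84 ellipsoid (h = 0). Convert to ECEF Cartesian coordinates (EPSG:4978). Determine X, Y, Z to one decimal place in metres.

X 3150182.7 m, Y 1103437.5 m, Z 5416794.1 m

WGS84: a = 6378137 m, e² = 0.006694380; N(φ) = a/√(1−e²sin²φ) = 6393724.448 m.
X = (N+h)·cosφ·cosλ = 3150182.721 m; Y = (N+h)·cosφ·sinλ = 1103437.546 m; Z = (N(1−e²)+h)·sinφ = 5416794.069 m.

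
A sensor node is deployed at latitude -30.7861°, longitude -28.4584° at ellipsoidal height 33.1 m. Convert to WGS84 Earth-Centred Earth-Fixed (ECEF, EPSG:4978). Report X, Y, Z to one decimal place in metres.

X 4821503.6 m, Y -2613331.9 m, Z -3245560.3 m

WGS84: a = 6378137 m, e² = 0.006694380; N(φ) = a/√(1−e²sin²φ) = 6383737.218 m.
X = (N+h)·cosφ·cosλ = 4821503.586 m; Y = (N+h)·cosφ·sinλ = -2613331.947 m; Z = (N(1−e²)+h)·sinφ = -3245560.339 m.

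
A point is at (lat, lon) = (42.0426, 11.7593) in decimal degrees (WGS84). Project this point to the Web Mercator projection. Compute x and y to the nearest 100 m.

Web Mercator is spherical with R = a = 6378137 m.
x = R·λ = 6378137 × 0.205238503 = 1309039.288 m.
y = R·ln tan(π/4 + φ/2) = 6378137 × 0.810168056 = 5167362.855 m.

x 1309000 m, y 5167400 m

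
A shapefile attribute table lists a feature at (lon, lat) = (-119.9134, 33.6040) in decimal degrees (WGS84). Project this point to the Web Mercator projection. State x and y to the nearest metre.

Web Mercator is spherical with R = a = 6378137 m.
x = R·λ = 6378137 × -2.092883647 = -13348698.627 m.
y = R·ln tan(π/4 + φ/2) = 6378137 × 0.623340646 = 3975752.040 m.

x -13348699 m, y 3975752 m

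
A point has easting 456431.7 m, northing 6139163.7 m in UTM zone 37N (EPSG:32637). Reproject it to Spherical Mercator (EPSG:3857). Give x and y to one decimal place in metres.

Unproject from UTM 37N (λ₀ = 39°) → φ = 55.39680038°, λ = 38.31209930°.
Web Mercator (R = 6378137 m): x = 4264883.385 m, y = 7439260.972 m.

x 4264883.4 m, y 7439261.0 m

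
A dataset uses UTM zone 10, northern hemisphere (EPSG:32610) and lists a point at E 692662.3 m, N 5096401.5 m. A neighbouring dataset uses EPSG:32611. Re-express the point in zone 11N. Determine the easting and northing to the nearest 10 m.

E 228030 m, N 5099390 m

UTM 10N → geographic: φ = 45.99409982°, λ = -120.51210007°.
UTM 11N (λ₀ = -117°) forward: E = 228026.802 m, N = 5099391.235 m.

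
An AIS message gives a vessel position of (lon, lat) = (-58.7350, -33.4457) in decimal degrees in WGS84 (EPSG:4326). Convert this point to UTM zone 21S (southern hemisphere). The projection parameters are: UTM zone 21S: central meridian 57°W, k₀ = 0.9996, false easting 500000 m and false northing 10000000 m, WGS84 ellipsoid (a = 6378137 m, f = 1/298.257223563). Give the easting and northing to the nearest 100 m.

E 338700 m, N 6298000 m

Zone 21 central meridian λ₀ = 6×21 − 183 = -57°; Δλ = -1.7350°.
Transverse Mercator on WGS84 with k₀ = 0.9996 gives E = 338733.578 m, N = 6297954.963 m.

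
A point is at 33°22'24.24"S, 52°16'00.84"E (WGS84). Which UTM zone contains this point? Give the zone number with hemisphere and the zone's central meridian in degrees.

UTM zone = ⌊(λ + 180)/6⌋ + 1; 52.2669° ∈ [48°, 54°) → zone 39.
Hemisphere: S (φ < 0).
Central meridian λ₀ = 6×39 − 183 = 51°.

Zone 39S, central meridian 51°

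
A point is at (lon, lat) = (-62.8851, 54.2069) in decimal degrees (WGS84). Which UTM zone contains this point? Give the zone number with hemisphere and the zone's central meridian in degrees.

Zone 20N, central meridian -63°

UTM zone = ⌊(λ + 180)/6⌋ + 1; -62.8851° ∈ [-66°, -60°) → zone 20.
Hemisphere: N (φ ≥ 0).
Central meridian λ₀ = 6×20 − 183 = -63°.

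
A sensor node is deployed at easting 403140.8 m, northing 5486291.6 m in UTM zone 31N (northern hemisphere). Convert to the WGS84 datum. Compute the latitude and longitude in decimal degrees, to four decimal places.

lat 49.5215°, lon 1.6617°

Zone 31N: λ₀ = 3°, k₀ = 0.9996, false easting 500000 m.
Meridian distance M = (N − FN)/k₀ = 5488487.0 m.
Inverse transverse Mercator on WGS84 gives φ = 49.52149985°, λ = 1.66170042°.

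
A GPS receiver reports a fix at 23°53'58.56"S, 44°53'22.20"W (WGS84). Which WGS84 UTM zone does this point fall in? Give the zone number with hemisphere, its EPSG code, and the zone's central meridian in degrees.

UTM zone = ⌊(λ + 180)/6⌋ + 1; -44.8895° ∈ [-48°, -42°) → zone 23.
Hemisphere: S (φ < 0).
Central meridian λ₀ = 6×23 − 183 = -45°.
EPSG code: 32723.

Zone 23S (EPSG:32723), central meridian -45°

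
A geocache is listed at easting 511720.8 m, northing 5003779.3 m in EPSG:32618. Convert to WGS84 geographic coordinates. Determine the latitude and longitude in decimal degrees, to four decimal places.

lat 45.1874°, lon -74.8508°

Zone 18N: λ₀ = -75°, k₀ = 0.9996, false easting 500000 m.
Meridian distance M = (N − FN)/k₀ = 5005781.6 m.
Inverse transverse Mercator on WGS84 gives φ = 45.18739969°, λ = -74.85080059°.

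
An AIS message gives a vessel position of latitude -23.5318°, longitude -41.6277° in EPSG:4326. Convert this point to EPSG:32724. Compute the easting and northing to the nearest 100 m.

E 231700 m, N 7395200 m

Zone 24 central meridian λ₀ = 6×24 − 183 = -39°; Δλ = -2.6277°.
Transverse Mercator on WGS84 with k₀ = 0.9996 gives E = 231711.273 m, N = 7395150.686 m.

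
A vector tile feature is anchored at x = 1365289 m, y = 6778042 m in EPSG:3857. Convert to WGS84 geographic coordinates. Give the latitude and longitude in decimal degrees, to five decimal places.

R = 6378137 m. λ = x/R = 12.26459976°.
φ = 2·arctan(exp(y/R)) − 90° = 2·arctan(2.89417) − 90° = 51.87769899°.

lat 51.87770°, lon 12.26460°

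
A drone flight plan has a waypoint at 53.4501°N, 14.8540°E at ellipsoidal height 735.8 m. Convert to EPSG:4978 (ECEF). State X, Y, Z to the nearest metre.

X 3679773 m, Y 975949 m, Z 5101123 m

WGS84: a = 6378137 m, e² = 0.006694380; N(φ) = a/√(1−e²sin²φ) = 6391959.334 m.
X = (N+h)·cosφ·cosλ = 3679773.419 m; Y = (N+h)·cosφ·sinλ = 975949.205 m; Z = (N(1−e²)+h)·sinφ = 5101123.184 m.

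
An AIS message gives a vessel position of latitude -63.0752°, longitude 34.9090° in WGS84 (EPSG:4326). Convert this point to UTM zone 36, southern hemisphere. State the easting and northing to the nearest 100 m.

E 596400 m, N 3004600 m

Zone 36 central meridian λ₀ = 6×36 − 183 = 33°; Δλ = +1.9090°.
Transverse Mercator on WGS84 with k₀ = 0.9996 gives E = 596436.386 m, N = 3004599.586 m.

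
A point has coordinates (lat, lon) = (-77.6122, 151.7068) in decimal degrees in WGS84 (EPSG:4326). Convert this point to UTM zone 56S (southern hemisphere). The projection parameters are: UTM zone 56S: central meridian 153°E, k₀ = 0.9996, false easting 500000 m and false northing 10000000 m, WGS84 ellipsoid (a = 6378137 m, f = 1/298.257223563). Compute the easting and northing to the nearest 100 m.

Zone 56 central meridian λ₀ = 6×56 − 183 = 153°; Δλ = -1.2932°.
Transverse Mercator on WGS84 with k₀ = 0.9996 gives E = 469032.683 m, N = 1384567.137 m.

E 469000 m, N 1384600 m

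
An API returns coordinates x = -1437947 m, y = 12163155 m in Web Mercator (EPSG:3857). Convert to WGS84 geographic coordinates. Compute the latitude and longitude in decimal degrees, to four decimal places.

lat 73.1039°, lon -12.9173°

R = 6378137 m. λ = x/R = -12.91729768°.
φ = 2·arctan(exp(y/R)) − 90° = 2·arctan(6.73291) − 90° = 73.10389926°.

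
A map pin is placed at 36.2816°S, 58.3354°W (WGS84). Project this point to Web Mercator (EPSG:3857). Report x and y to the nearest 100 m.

Web Mercator is spherical with R = a = 6378137 m.
x = R·λ = 6378137 × -1.018144800 = -6493867.023 m.
y = R·ln tan(π/4 + φ/2) = 6378137 × -0.680361460 = -4339438.601 m.

x -6493900 m, y -4339400 m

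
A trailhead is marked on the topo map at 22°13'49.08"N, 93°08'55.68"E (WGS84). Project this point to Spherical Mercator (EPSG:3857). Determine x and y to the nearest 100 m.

x 10369300 m, y 2539200 m

Web Mercator is spherical with R = a = 6378137 m.
x = R·λ = 6378137 × 1.625753254 = 10369276.984 m.
y = R·ln tan(π/4 + φ/2) = 6378137 × 0.398109675 = 2539198.050 m.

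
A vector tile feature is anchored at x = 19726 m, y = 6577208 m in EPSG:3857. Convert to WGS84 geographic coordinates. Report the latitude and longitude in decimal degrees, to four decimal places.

lat 50.7501°, lon 0.1772°

R = 6378137 m. λ = x/R = 0.17720167°.
φ = 2·arctan(exp(y/R)) − 90° = 2·arctan(2.80446) − 90° = 50.75010122°.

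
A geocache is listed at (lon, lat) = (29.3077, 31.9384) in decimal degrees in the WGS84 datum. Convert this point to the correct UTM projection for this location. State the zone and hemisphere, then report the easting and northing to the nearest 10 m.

Longitude 29.3077° lies in the 6° band [24°, 30°), giving zone 35; latitude is north of the equator, so 35N.
Zone 35 central meridian λ₀ = 6×35 − 183 = 27°; Δλ = +2.3077°.
Transverse Mercator on WGS84 with k₀ = 0.9996 gives E = 718146.372 m, N = 3535932.607 m.

Zone 35N: E 718150 m, N 3535930 m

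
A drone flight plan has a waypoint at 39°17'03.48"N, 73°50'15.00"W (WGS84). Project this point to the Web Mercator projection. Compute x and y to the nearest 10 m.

x -8219550 m, y 4762480 m

Web Mercator is spherical with R = a = 6378137 m.
x = R·λ = 6378137 × -1.288707486 = -8219552.901 m.
y = R·ln tan(π/4 + φ/2) = 6378137 × 0.746687836 = 4762477.312 m.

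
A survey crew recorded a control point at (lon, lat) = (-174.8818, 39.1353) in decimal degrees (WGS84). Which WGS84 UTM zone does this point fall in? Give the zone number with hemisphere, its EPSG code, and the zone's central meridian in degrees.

Zone 1N (EPSG:32601), central meridian -177°

UTM zone = ⌊(λ + 180)/6⌋ + 1; -174.8818° ∈ [-180°, -174°) → zone 1.
Hemisphere: N (φ ≥ 0).
Central meridian λ₀ = 6×1 − 183 = -177°.
EPSG code: 32601.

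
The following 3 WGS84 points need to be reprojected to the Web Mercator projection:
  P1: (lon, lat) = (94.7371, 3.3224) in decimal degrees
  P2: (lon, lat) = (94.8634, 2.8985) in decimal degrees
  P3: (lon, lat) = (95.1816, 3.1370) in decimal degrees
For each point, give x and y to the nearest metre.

Web Mercator: x = R·λ, y = R·ln tan(π/4+φ/2), R = 6378137 m.
P1 (3.3224°, 94.7371°) → (10546085.731, 370055.318) m.
P2 (2.8985°, 94.8634°) → (10560145.383, 322797.256) m.
P3 (3.1370°, 95.1816°) → (10595567.245, 349383.842) m.

P1: x 10546086 m, y 370055 m; P2: x 10560145 m, y 322797 m; P3: x 10595567 m, y 349384 m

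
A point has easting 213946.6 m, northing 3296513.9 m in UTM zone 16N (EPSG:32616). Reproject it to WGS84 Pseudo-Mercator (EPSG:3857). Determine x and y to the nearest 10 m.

Unproject from UTM 16N (λ₀ = -87°) → φ = 29.76589979°, λ = -89.95830012°.
Web Mercator (R = 6378137 m): x = -10014112.162 m, y = 3473493.797 m.

x -10014110 m, y 3473490 m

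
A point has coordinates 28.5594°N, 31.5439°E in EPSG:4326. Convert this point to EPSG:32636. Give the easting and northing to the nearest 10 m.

E 357570 m, N 3160040 m

Zone 36 central meridian λ₀ = 6×36 − 183 = 33°; Δλ = -1.4561°.
Transverse Mercator on WGS84 with k₀ = 0.9996 gives E = 357570.333 m, N = 3160037.855 m.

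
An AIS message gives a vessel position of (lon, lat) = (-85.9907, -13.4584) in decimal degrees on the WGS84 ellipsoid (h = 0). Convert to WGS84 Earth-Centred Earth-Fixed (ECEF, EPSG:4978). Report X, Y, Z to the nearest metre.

X 433782 m, Y -6188930 m, Z -1474773 m

WGS84: a = 6378137 m, e² = 0.006694380; N(φ) = a/√(1−e²sin²φ) = 6379293.730 m.
X = (N+h)·cosφ·cosλ = 433781.608 m; Y = (N+h)·cosφ·sinλ = -6188929.722 m; Z = (N(1−e²)+h)·sinφ = -1474773.169 m.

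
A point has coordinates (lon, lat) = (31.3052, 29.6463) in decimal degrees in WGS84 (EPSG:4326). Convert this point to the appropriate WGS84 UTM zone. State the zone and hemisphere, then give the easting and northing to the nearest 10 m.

Zone 36N: E 335950 m, N 3280790 m

Longitude 31.3052° lies in the 6° band [30°, 36°), giving zone 36; latitude is north of the equator, so 36N.
Zone 36 central meridian λ₀ = 6×36 − 183 = 33°; Δλ = -1.6948°.
Transverse Mercator on WGS84 with k₀ = 0.9996 gives E = 335951.615 m, N = 3280793.937 m.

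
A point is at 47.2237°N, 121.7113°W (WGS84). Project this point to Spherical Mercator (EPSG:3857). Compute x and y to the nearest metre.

x -13548840 m, y 5978664 m

Web Mercator is spherical with R = a = 6378137 m.
x = R·λ = 6378137 × -2.124262922 = -13548839.940 m.
y = R·ln tan(π/4 + φ/2) = 6378137 × 0.937368443 = 5978664.352 m.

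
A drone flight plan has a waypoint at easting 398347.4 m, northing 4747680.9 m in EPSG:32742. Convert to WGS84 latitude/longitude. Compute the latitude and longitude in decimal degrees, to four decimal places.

lat -47.4164°, lon 67.6524°

Zone 42S: λ₀ = 69°, k₀ = 0.9996, false easting 500000 m, false northing 10000000 m.
Meridian distance M = (N − FN)/k₀ = -5254420.9 m.
Inverse transverse Mercator on WGS84 gives φ = -47.41640009°, λ = 67.65240006°.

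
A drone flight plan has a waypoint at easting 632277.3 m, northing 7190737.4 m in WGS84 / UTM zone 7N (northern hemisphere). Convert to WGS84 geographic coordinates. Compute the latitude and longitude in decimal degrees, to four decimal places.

lat 64.8149°, lon -138.2135°

Zone 7N: λ₀ = -141°, k₀ = 0.9996, false easting 500000 m.
Meridian distance M = (N − FN)/k₀ = 7193614.8 m.
Inverse transverse Mercator on WGS84 gives φ = 64.81490017°, λ = -138.21350075°.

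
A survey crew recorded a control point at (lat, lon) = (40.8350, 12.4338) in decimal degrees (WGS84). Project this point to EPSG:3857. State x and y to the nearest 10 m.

x 1384120 m, y 4988030 m

Web Mercator is spherical with R = a = 6378137 m.
x = R·λ = 6378137 × 0.217010749 = 1384124.285 m.
y = R·ln tan(π/4 + φ/2) = 6378137 × 0.782051966 = 4988034.580 m.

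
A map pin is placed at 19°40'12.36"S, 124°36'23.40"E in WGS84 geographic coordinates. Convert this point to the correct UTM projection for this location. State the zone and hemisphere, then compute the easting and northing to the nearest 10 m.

Zone 51S: E 668410 m, N 7824230 m

Longitude 124.6065° lies in the 6° band [120°, 126°), giving zone 51; latitude is south of the equator, so 51S.
Zone 51 central meridian λ₀ = 6×51 − 183 = 123°; Δλ = +1.6065°.
Transverse Mercator on WGS84 with k₀ = 0.9996 gives E = 668412.796 m, N = 7824229.871 m.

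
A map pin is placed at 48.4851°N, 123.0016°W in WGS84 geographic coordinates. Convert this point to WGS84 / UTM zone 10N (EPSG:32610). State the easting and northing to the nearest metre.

E 499882 m, N 5370219 m

Zone 10 central meridian λ₀ = 6×10 − 183 = -123°; Δλ = -0.0016°.
Transverse Mercator on WGS84 with k₀ = 0.9996 gives E = 499881.770 m, N = 5370219.362 m.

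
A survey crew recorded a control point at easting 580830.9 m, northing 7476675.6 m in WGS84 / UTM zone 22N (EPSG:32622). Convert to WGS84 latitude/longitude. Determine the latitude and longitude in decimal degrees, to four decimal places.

Zone 22N: λ₀ = -51°, k₀ = 0.9996, false easting 500000 m.
Meridian distance M = (N − FN)/k₀ = 7479667.5 m.
Inverse transverse Mercator on WGS84 gives φ = 67.39530007°, λ = -49.11530095°.

lat 67.3953°, lon -49.1153°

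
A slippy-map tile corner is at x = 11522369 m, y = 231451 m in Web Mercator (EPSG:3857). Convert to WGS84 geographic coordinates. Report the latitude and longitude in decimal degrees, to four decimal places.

R = 6378137 m. λ = x/R = 103.50720182°.
φ = 2·arctan(exp(y/R)) − 90° = 2·arctan(1.03695) − 90° = 2.07870354°.

lat 2.0787°, lon 103.5072°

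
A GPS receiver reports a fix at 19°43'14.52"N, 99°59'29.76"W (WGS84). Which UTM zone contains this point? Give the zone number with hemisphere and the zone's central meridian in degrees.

UTM zone = ⌊(λ + 180)/6⌋ + 1; -99.9916° ∈ [-102°, -96°) → zone 14.
Hemisphere: N (φ ≥ 0).
Central meridian λ₀ = 6×14 − 183 = -99°.

Zone 14N, central meridian -99°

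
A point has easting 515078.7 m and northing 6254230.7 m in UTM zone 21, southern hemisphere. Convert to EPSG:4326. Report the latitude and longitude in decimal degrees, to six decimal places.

lat -33.852100°, lon -56.837000°

Zone 21S: λ₀ = -57°, k₀ = 0.9996, false easting 500000 m, false northing 10000000 m.
Meridian distance M = (N − FN)/k₀ = -3747268.2 m.
Inverse transverse Mercator on WGS84 gives φ = -33.85210032°, λ = -56.83700045°.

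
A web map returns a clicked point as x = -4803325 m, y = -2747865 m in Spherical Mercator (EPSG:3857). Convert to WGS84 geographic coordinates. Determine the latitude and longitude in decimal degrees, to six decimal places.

lat -23.954502°, lon -43.149003°

R = 6378137 m. λ = x/R = -43.14900262°.
φ = 2·arctan(exp(y/R)) − 90° = 2·arctan(0.64997) − 90° = -23.95450233°.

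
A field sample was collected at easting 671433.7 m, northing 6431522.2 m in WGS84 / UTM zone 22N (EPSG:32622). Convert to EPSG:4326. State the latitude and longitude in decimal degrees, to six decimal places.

Zone 22N: λ₀ = -51°, k₀ = 0.9996, false easting 500000 m.
Meridian distance M = (N − FN)/k₀ = 6434095.8 m.
Inverse transverse Mercator on WGS84 gives φ = 57.99219996°, λ = -48.09980062°.

lat 57.992200°, lon -48.099801°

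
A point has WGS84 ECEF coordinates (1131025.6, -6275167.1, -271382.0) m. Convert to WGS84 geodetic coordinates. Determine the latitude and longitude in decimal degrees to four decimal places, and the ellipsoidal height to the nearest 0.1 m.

λ = atan2(Y, X) = -79.78280041°; p = √(X²+Y²) = 6376279.6 m.
Bowring's method on WGS84 (a = 6378137 m, b = 6356752.314 m) gives φ = -2.45349991°, h = 3953.980 m.

lat -2.4535°, lon -79.7828°, h 3954.0 m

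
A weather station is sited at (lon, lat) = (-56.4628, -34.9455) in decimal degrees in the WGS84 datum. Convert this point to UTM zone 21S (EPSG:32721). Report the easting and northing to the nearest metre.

Zone 21 central meridian λ₀ = 6×21 − 183 = -57°; Δλ = +0.5372°.
Transverse Mercator on WGS84 with k₀ = 0.9996 gives E = 549053.118 m, N = 6132869.029 m.

E 549053 m, N 6132869 m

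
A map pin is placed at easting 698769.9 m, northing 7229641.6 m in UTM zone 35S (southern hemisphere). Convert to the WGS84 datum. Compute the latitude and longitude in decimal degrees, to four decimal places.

lat -25.0358°, lon 28.9701°

Zone 35S: λ₀ = 27°, k₀ = 0.9996, false easting 500000 m, false northing 10000000 m.
Meridian distance M = (N − FN)/k₀ = -2771467.0 m.
Inverse transverse Mercator on WGS84 gives φ = -25.03580018°, λ = 28.97010008°.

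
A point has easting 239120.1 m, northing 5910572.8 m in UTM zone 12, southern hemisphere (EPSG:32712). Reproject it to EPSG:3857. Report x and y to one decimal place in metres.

x -12682451.5 m, y -4427237.7 m

Unproject from UTM 12S (λ₀ = -111°) → φ = -36.91480002°, λ = -113.92840051°.
Web Mercator (R = 6378137 m): x = -12682451.532 m, y = -4427237.653 m.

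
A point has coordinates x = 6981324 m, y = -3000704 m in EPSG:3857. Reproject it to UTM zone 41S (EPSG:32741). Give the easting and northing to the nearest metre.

Web Mercator inverse (R = 6378137 m) → φ = -26.01310383°, λ = 62.71430053°.
UTM 41S forward: E = 471410.962 m, N = 7122833.732 m.

E 471411 m, N 7122834 m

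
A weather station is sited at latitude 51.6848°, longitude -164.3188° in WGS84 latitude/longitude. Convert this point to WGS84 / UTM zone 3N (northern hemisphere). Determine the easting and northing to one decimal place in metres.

E 547092.2 m, N 5726201.4 m

Zone 3 central meridian λ₀ = 6×3 − 183 = -165°; Δλ = +0.6812°.
Transverse Mercator on WGS84 with k₀ = 0.9996 gives E = 547092.226 m, N = 5726201.368 m.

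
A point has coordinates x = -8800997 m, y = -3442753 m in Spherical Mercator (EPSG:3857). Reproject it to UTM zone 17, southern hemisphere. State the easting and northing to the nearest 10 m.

Web Mercator inverse (R = 6378137 m) → φ = -29.52589903°, λ = -79.06070121°.
UTM 17S forward: E = 687942.125 m, N = 6732179.129 m.

E 687940 m, N 6732180 m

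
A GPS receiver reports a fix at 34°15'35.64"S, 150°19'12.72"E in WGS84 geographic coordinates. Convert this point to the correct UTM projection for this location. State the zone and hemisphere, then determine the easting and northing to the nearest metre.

Zone 56S: E 253249 m, N 6205776 m

Longitude 150.3202° lies in the 6° band [150°, 156°), giving zone 56; latitude is south of the equator, so 56S.
Zone 56 central meridian λ₀ = 6×56 − 183 = 153°; Δλ = -2.6798°.
Transverse Mercator on WGS84 with k₀ = 0.9996 gives E = 253249.311 m, N = 6205776.350 m.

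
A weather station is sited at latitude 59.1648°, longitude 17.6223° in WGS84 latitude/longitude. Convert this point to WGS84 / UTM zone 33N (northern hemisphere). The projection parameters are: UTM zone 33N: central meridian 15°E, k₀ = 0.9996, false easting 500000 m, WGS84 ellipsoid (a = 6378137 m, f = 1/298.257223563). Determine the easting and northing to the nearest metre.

E 649912 m, N 6561349 m

Zone 33 central meridian λ₀ = 6×33 − 183 = 15°; Δλ = +2.6223°.
Transverse Mercator on WGS84 with k₀ = 0.9996 gives E = 649911.826 m, N = 6561349.250 m.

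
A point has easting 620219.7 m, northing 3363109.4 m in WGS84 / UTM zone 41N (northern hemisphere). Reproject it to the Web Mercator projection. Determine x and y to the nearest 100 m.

x 7152400 m, y 3554300 m

Unproject from UTM 41N (λ₀ = 63°) → φ = 30.39400040°, λ = 64.25139989°.
Web Mercator (R = 6378137 m): x = 7152433.118 m, y = 3554296.125 m.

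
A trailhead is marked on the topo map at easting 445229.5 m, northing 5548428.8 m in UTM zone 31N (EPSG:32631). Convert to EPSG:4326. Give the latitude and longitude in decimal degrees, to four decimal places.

lat 50.0856°, lon 2.2344°

Zone 31N: λ₀ = 3°, k₀ = 0.9996, false easting 500000 m.
Meridian distance M = (N − FN)/k₀ = 5550649.1 m.
Inverse transverse Mercator on WGS84 gives φ = 50.08559956°, λ = 2.23440063°.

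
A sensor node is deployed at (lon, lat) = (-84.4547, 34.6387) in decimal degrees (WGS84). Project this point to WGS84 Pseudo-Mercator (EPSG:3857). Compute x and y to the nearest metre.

Web Mercator is spherical with R = a = 6378137 m.
x = R·λ = 6378137 × -1.474012584 = -9401454.199 m.
y = R·ln tan(π/4 + φ/2) = 6378137 × 0.645155423 = 4114889.672 m.

x -9401454 m, y 4114890 m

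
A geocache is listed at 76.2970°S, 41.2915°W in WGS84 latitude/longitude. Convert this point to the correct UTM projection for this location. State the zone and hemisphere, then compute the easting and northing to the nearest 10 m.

Longitude -41.2915° lies in the 6° band [-42°, -36°), giving zone 24; latitude is south of the equator, so 24S.
Zone 24 central meridian λ₀ = 6×24 − 183 = -39°; Δλ = -2.2915°.
Transverse Mercator on WGS84 with k₀ = 0.9996 gives E = 439419.076 m, N = 1530496.857 m.

Zone 24S: E 439420 m, N 1530500 m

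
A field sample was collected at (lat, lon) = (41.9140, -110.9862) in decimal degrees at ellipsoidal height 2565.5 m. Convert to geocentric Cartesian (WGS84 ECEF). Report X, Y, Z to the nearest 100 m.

X -1703100 m, Y -4439900 m, Z 4240200 m

WGS84: a = 6378137 m, e² = 0.006694380; N(φ) = a/√(1−e²sin²φ) = 6387685.172 m.
X = (N+h)·cosφ·cosλ = -1703075.803 m; Y = (N+h)·cosφ·sinλ = -4439860.136 m; Z = (N(1−e²)+h)·sinφ = 4240214.142 m.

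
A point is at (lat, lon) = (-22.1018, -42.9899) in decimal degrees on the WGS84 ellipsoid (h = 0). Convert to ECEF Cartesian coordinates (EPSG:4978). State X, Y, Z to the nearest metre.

WGS84: a = 6378137 m, e² = 0.006694380; N(φ) = a/√(1−e²sin²φ) = 6381161.432 m.
X = (N+h)·cosφ·cosλ = 4324659.078 m; Y = (N+h)·cosφ·sinλ = -4031384.802 m; Z = (N(1−e²)+h)·sinφ = -2384860.737 m.

X 4324659 m, Y -4031385 m, Z -2384861 m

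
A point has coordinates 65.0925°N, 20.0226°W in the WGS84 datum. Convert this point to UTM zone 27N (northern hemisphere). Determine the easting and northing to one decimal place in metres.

Zone 27 central meridian λ₀ = 6×27 − 183 = -21°; Δλ = +0.9774°.
Transverse Mercator on WGS84 with k₀ = 0.9996 gives E = 545930.040 m, N = 7219118.918 m.

E 545930.0 m, N 7219118.9 m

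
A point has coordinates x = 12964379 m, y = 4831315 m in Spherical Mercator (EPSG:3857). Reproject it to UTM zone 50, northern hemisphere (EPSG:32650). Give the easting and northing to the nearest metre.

Web Mercator inverse (R = 6378137 m) → φ = 39.76129700°, λ = 116.46099805°.
UTM 50N forward: E = 453831.026 m, N = 4401402.966 m.

E 453831 m, N 4401403 m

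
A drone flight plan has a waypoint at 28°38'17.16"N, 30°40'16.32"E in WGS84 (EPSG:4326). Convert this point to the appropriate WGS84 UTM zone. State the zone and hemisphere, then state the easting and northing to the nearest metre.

Longitude 30.6712° lies in the 6° band [30°, 36°), giving zone 36; latitude is north of the equator, so 36N.
Zone 36 central meridian λ₀ = 6×36 − 183 = 33°; Δλ = -2.3288°.
Transverse Mercator on WGS84 with k₀ = 0.9996 gives E = 272355.348 m, N = 3170109.348 m.

Zone 36N: E 272355 m, N 3170109 m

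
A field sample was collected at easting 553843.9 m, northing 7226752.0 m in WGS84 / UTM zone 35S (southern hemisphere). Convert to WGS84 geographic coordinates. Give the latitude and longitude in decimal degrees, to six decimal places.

Zone 35S: λ₀ = 27°, k₀ = 0.9996, false easting 500000 m, false northing 10000000 m.
Meridian distance M = (N − FN)/k₀ = -2774357.7 m.
Inverse transverse Mercator on WGS84 gives φ = -25.07399982°, λ = 27.53390016°.

lat -25.074000°, lon 27.533900°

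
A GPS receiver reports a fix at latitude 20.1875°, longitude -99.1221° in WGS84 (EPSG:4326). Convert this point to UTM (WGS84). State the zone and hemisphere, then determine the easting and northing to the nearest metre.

Zone 14N: E 487243 m, N 2232235 m

Longitude -99.1221° lies in the 6° band [-102°, -96°), giving zone 14; latitude is north of the equator, so 14N.
Zone 14 central meridian λ₀ = 6×14 − 183 = -99°; Δλ = -0.1221°.
Transverse Mercator on WGS84 with k₀ = 0.9996 gives E = 487242.885 m, N = 2232234.970 m.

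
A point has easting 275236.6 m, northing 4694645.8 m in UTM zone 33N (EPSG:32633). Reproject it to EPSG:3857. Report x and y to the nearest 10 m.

x 1365910 m, y 5216810 m

Unproject from UTM 33N (λ₀ = 15°) → φ = 42.37160007°, λ = 12.27019985°.
Web Mercator (R = 6378137 m): x = 1365912.400 m, y = 5216806.891 m.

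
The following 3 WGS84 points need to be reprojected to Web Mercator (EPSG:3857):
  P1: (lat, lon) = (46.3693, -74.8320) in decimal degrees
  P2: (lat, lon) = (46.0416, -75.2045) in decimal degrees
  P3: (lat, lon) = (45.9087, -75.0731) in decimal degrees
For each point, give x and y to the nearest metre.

P1: x -8330260 m, y 5839729 m; P2: x -8371727 m, y 5787018 m; P3: x -8357099 m, y 5765730 m

Web Mercator: x = R·λ, y = R·ln tan(π/4+φ/2), R = 6378137 m.
P1 (46.3693°, -74.8320°) → (-8330260.135, 5839728.601) m.
P2 (46.0416°, -75.2045°) → (-8371726.645, 5787018.157) m.
P3 (45.9087°, -75.0731°) → (-8357099.264, 5765730.383) m.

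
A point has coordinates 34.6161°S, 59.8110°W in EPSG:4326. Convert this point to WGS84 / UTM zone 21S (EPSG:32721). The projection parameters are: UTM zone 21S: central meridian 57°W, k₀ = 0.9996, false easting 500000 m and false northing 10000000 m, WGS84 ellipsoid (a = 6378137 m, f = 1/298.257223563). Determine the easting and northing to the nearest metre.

E 242262 m, N 6165935 m

Zone 21 central meridian λ₀ = 6×21 − 183 = -57°; Δλ = -2.8110°.
Transverse Mercator on WGS84 with k₀ = 0.9996 gives E = 242262.400 m, N = 6165935.296 m.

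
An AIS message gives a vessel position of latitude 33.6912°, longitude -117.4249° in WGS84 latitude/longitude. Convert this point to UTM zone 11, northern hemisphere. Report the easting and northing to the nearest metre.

Zone 11 central meridian λ₀ = 6×11 − 183 = -117°; Δλ = -0.4249°.
Transverse Mercator on WGS84 with k₀ = 0.9996 gives E = 460619.851 m, N = 3727998.706 m.

E 460620 m, N 3727999 m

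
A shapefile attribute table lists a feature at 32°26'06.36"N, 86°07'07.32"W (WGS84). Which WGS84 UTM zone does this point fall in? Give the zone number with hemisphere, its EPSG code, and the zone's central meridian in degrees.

Zone 16N (EPSG:32616), central meridian -87°

UTM zone = ⌊(λ + 180)/6⌋ + 1; -86.1187° ∈ [-90°, -84°) → zone 16.
Hemisphere: N (φ ≥ 0).
Central meridian λ₀ = 6×16 − 183 = -87°.
EPSG code: 32616.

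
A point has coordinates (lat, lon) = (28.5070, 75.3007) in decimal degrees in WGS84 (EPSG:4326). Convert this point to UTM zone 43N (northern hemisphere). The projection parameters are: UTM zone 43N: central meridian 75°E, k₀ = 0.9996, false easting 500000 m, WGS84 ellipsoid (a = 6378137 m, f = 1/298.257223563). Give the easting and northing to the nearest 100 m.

E 529400 m, N 3153400 m

Zone 43 central meridian λ₀ = 6×43 − 183 = 75°; Δλ = +0.3007°.
Transverse Mercator on WGS84 with k₀ = 0.9996 gives E = 529426.123 m, N = 3153404.291 m.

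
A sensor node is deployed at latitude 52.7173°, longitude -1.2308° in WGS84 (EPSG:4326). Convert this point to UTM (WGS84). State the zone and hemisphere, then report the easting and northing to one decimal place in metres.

Zone 30N: E 619500.7 m, N 5842291.4 m

Longitude -1.2308° lies in the 6° band [-6°, 0°), giving zone 30; latitude is north of the equator, so 30N.
Zone 30 central meridian λ₀ = 6×30 − 183 = -3°; Δλ = +1.7692°.
Transverse Mercator on WGS84 with k₀ = 0.9996 gives E = 619500.693 m, N = 5842291.420 m.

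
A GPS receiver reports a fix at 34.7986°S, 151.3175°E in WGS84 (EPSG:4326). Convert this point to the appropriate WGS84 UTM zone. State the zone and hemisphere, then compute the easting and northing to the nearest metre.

Zone 56S: E 346086 m, N 6148001 m

Longitude 151.3175° lies in the 6° band [150°, 156°), giving zone 56; latitude is south of the equator, so 56S.
Zone 56 central meridian λ₀ = 6×56 − 183 = 153°; Δλ = -1.6825°.
Transverse Mercator on WGS84 with k₀ = 0.9996 gives E = 346086.082 m, N = 6148001.155 m.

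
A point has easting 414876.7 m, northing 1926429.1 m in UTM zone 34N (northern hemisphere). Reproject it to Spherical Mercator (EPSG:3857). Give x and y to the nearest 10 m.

x 2248490 m, y 1970020 m

Unproject from UTM 34N (λ₀ = 21°) → φ = 17.42210009°, λ = 20.19849968°.
Web Mercator (R = 6378137 m): x = 2248486.699 m, y = 1970015.834 m.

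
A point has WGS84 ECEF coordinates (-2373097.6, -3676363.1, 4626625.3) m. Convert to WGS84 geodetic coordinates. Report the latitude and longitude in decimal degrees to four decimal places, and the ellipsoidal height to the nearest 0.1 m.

λ = atan2(Y, X) = -122.84230009°; p = √(X²+Y²) = 4375755.7 m.
Bowring's method on WGS84 (a = 6378137 m, b = 6356752.314 m) gives φ = 46.78829968°, h = 1293.499 m.

lat 46.7883°, lon -122.8423°, h 1293.5 m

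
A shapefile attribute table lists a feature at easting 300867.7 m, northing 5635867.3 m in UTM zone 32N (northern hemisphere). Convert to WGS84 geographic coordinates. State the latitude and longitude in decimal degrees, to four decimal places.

Zone 32N: λ₀ = 9°, k₀ = 0.9996, false easting 500000 m.
Meridian distance M = (N − FN)/k₀ = 5638122.5 m.
Inverse transverse Mercator on WGS84 gives φ = 50.84020042°, λ = 6.17160040°.

lat 50.8402°, lon 6.1716°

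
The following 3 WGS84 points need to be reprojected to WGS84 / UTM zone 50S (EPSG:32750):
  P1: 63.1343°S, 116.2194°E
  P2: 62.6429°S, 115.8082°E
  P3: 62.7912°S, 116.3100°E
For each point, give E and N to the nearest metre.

UTM zone 50S: λ₀ = 117°, k₀ = 0.9996.
P1 (-63.1343°, 116.2194°) → (460643.087, 2999208.160) m.
P2 (-62.6429°, 115.8082°) → (438898.624, 3053632.370) m.
P3 (-62.7912°, 116.3100°) → (464800.842, 3037485.825) m.

P1: E 460643 m, N 2999208 m; P2: E 438899 m, N 3053632 m; P3: E 464801 m, N 3037486 m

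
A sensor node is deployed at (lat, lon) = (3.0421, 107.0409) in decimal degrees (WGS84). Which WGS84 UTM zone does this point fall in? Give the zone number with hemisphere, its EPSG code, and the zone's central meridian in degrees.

Zone 48N (EPSG:32648), central meridian 105°

UTM zone = ⌊(λ + 180)/6⌋ + 1; 107.0409° ∈ [102°, 108°) → zone 48.
Hemisphere: N (φ ≥ 0).
Central meridian λ₀ = 6×48 − 183 = 105°.
EPSG code: 32648.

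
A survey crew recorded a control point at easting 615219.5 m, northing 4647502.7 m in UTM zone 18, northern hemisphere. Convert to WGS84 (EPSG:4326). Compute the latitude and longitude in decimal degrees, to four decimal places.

lat 41.9711°, lon -73.6094°

Zone 18N: λ₀ = -75°, k₀ = 0.9996, false easting 500000 m.
Meridian distance M = (N − FN)/k₀ = 4649362.4 m.
Inverse transverse Mercator on WGS84 gives φ = 41.97110032°, λ = -73.60939994°.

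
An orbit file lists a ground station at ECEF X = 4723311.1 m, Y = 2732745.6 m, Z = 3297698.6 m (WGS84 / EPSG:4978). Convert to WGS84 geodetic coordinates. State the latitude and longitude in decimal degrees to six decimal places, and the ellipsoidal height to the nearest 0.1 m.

lat 31.315900°, lon 30.052200°, h 3526.8 m

λ = atan2(Y, X) = 30.05220005°; p = √(X²+Y²) = 5456882.5 m.
Bowring's method on WGS84 (a = 6378137 m, b = 6356752.314 m) gives φ = 31.31590035°, h = 3526.760 m.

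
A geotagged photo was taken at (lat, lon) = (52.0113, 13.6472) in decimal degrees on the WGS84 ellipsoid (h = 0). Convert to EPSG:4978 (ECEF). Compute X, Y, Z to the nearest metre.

WGS84: a = 6378137 m, e² = 0.006694380; N(φ) = a/√(1−e²sin²φ) = 6391439.379 m.
X = (N+h)·cosφ·cosλ = 3822901.693 m; Y = (N+h)·cosφ·sinλ = 928191.530 m; Z = (N(1−e²)+h)·sinφ = 5003577.333 m.

X 3822902 m, Y 928192 m, Z 5003577 m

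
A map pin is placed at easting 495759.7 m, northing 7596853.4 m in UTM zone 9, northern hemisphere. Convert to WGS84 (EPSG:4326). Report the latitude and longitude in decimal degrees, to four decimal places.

Zone 9N: λ₀ = -129°, k₀ = 0.9996, false easting 500000 m.
Meridian distance M = (N − FN)/k₀ = 7599893.4 m.
Inverse transverse Mercator on WGS84 gives φ = 68.48419959°, λ = -129.10359962°.

lat 68.4842°, lon -129.1036°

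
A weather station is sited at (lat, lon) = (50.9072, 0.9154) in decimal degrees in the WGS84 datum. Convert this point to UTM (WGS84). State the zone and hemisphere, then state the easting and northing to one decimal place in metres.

Zone 31N: E 353439.5 m, N 5641575.0 m

Longitude 0.9154° lies in the 6° band [0°, 6°), giving zone 31; latitude is north of the equator, so 31N.
Zone 31 central meridian λ₀ = 6×31 − 183 = 3°; Δλ = -2.0846°.
Transverse Mercator on WGS84 with k₀ = 0.9996 gives E = 353439.452 m, N = 5641574.952 m.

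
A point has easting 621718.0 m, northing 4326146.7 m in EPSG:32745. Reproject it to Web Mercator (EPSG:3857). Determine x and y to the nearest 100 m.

x 9878700 m, y -6657300 m

Unproject from UTM 45S (λ₀ = 87°) → φ = -51.20309985°, λ = 88.74230056°.
Web Mercator (R = 6378137 m): x = 9878747.710 m, y = -6657298.671 m.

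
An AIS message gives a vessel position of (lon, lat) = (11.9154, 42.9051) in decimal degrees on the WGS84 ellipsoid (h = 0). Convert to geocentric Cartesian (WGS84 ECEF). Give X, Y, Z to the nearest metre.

WGS84: a = 6378137 m, e² = 0.006694380; N(φ) = a/√(1−e²sin²φ) = 6388054.622 m.
X = (N+h)·cosφ·cosλ = 4578318.063 m; Y = (N+h)·cosφ·sinλ = 966088.225 m; Z = (N(1−e²)+h)·sinφ = 4319785.429 m.

X 4578318 m, Y 966088 m, Z 4319785 m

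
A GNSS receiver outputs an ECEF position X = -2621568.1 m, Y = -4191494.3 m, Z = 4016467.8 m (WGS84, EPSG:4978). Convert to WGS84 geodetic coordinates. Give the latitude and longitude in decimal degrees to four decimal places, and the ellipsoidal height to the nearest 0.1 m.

lat 39.2797°, lon -122.0239°, h 105.5 m

λ = atan2(Y, X) = -122.02390037°; p = √(X²+Y²) = 4943808.6 m.
Bowring's method on WGS84 (a = 6378137 m, b = 6356752.314 m) gives φ = 39.27970029°, h = 105.485 m.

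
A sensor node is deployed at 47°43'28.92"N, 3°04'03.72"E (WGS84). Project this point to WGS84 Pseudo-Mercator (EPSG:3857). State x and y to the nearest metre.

Web Mercator is spherical with R = a = 6378137 m.
x = R·λ = 6378137 × 0.053541465 = 341494.802 m.
y = R·ln tan(π/4 + φ/2) = 6378137 × 0.950305131 = 6061176.319 m.

x 341495 m, y 6061176 m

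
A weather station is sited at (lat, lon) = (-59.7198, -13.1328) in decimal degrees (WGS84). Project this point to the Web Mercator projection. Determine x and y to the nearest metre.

x -1461937 m, y -8337617 m

Web Mercator is spherical with R = a = 6378137 m.
x = R·λ = 6378137 × -0.229210600 = -1461936.609 m.
y = R·ln tan(π/4 + φ/2) = 6378137 × -1.307218225 = -8337616.926 m.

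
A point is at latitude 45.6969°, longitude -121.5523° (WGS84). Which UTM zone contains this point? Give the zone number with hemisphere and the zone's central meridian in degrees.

UTM zone = ⌊(λ + 180)/6⌋ + 1; -121.5523° ∈ [-126°, -120°) → zone 10.
Hemisphere: N (φ ≥ 0).
Central meridian λ₀ = 6×10 − 183 = -123°.

Zone 10N, central meridian -123°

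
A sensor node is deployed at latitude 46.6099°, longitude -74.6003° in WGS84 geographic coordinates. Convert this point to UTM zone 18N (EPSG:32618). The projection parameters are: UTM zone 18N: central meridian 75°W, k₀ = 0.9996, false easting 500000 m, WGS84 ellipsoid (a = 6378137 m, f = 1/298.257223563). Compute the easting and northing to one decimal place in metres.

E 530607.9 m, N 5161892.8 m

Zone 18 central meridian λ₀ = 6×18 − 183 = -75°; Δλ = +0.3997°.
Transverse Mercator on WGS84 with k₀ = 0.9996 gives E = 530607.871 m, N = 5161892.779 m.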